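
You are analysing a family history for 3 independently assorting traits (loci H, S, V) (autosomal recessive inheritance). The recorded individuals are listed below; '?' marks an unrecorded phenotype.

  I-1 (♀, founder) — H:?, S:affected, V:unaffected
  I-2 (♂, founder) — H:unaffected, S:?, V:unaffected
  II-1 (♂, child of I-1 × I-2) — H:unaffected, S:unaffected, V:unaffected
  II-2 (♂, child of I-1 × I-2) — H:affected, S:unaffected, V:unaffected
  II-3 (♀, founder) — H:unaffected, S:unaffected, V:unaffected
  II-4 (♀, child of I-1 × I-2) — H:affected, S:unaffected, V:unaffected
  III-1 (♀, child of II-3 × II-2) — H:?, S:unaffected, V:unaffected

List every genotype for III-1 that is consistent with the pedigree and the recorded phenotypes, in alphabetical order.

H/I-1 ? ·: Hh|hh
H/I-2 un ·: Hh
H/II-1 un I-1×I-2: HH|Hh
H/II-2 aff I-1×I-2: hh
H/II-3 un ·: HH|Hh
H/II-4 aff I-1×I-2: hh
H/III-1 ? II-3×II-2: Hh|hh
⇒ H over [I-1,I-2,II-1,II-2,II-3,II-4,III-1]: 9 consistent
S/I-1 aff ·: ss
S/I-2 ? ·: SS|Ss
S/II-1 un I-1×I-2: Ss
S/II-2 un I-1×I-2: Ss
S/II-3 un ·: SS|Ss
S/II-4 un I-1×I-2: Ss
S/III-1 un II-3×II-2: SS|Ss
⇒ S over [I-1,I-2,II-1,II-2,II-3,II-4,III-1]: 8 consistent
V/I-1 un ·: VV|Vv
V/I-2 un ·: VV|Vv
V/II-1 un I-1×I-2: VV|Vv
V/II-2 un I-1×I-2: VV|Vv
V/II-3 un ·: VV|Vv
V/II-4 un I-1×I-2: VV|Vv
V/III-1 un II-3×II-2: VV|Vv
⇒ V over [I-1,I-2,II-1,II-2,II-3,II-4,III-1]: 87 consistent

III-1 ∈ {Hh SS VV, Hh SS Vv, Hh Ss VV, Hh Ss Vv, hh SS VV, hh SS Vv, hh Ss VV, hh Ss Vv}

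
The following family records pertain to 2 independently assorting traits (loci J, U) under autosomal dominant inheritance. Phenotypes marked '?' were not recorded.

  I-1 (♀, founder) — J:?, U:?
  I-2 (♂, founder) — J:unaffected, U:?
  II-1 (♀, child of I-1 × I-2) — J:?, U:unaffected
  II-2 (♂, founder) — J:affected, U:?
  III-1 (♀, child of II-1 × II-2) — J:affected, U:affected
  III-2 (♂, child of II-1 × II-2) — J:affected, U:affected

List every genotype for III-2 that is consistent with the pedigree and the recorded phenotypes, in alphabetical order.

J/I-1 ? ·: jj|Jj|JJ
J/I-2 un ·: jj
J/II-1 ? I-1×I-2: jj|Jj
J/II-2 aff ·: Jj|JJ
J/III-1 aff II-1×II-2: Jj|JJ
J/III-2 aff II-1×II-2: Jj|JJ
⇒ J over [I-1,I-2,II-1,II-2,III-1,III-2]: 20 consistent
U/I-1 ? ·: uu|Uu
U/I-2 ? ·: uu|Uu
U/II-1 un I-1×I-2: uu
U/II-2 ? ·: Uu|UU
U/III-1 aff II-1×II-2: Uu
U/III-2 aff II-1×II-2: Uu
⇒ U over [I-1,I-2,II-1,II-2,III-1,III-2]: 8 consistent

III-2 ∈ {JJ Uu, Jj Uu}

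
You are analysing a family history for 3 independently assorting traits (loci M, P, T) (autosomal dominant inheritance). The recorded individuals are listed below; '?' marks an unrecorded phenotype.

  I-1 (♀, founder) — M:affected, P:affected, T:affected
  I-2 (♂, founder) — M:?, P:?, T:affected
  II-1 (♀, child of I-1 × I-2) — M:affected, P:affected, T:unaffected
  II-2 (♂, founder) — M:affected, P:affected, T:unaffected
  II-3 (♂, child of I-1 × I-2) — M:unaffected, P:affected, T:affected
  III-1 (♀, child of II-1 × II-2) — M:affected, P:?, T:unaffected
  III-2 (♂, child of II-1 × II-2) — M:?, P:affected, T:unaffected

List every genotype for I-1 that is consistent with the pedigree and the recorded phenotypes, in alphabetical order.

I-1 ∈ {Mm PP Tt, Mm Pp Tt}

M/I-1 aff ·: Mm
M/I-2 ? ·: mm|Mm
M/II-1 aff I-1×I-2: Mm|MM
M/II-2 aff ·: Mm|MM
M/II-3 un I-1×I-2: mm
M/III-1 aff II-1×II-2: Mm|MM
M/III-2 ? II-1×II-2: mm|Mm|MM
⇒ M over [I-1,I-2,II-1,II-2,II-3,III-1,III-2]: 25 consistent
P/I-1 aff ·: Pp|PP
P/I-2 ? ·: pp|Pp|PP
P/II-1 aff I-1×I-2: Pp|PP
P/II-2 aff ·: Pp|PP
P/II-3 aff I-1×I-2: Pp|PP
P/III-1 ? II-1×II-2: pp|Pp|PP
P/III-2 aff II-1×II-2: Pp|PP
⇒ P over [I-1,I-2,II-1,II-2,II-3,III-1,III-2]: 115 consistent
T/I-1 aff ·: Tt
T/I-2 aff ·: Tt
T/II-1 un I-1×I-2: tt
T/II-2 un ·: tt
T/II-3 aff I-1×I-2: Tt|TT
T/III-1 un II-1×II-2: tt
T/III-2 un II-1×II-2: tt
⇒ T over [I-1,I-2,II-1,II-2,II-3,III-1,III-2]: 2 consistent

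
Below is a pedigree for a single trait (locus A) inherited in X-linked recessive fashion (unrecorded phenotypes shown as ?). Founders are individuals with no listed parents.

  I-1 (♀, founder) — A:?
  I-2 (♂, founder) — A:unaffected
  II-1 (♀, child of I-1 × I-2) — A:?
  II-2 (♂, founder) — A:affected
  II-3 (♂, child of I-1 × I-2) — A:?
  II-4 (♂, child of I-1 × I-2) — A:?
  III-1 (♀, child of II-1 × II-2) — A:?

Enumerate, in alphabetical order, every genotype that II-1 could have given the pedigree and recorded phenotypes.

A/I-1 ? ·: X^AX^A|X^AX^a|X^aX^a
A/I-2 un ·: X^AY
A/II-1 ? I-1×I-2: X^AX^A|X^AX^a
A/II-2 aff ·: X^aY
A/II-3 ? I-1×I-2: X^AY|X^aY
A/II-4 ? I-1×I-2: X^AY|X^aY
A/III-1 ? II-1×II-2: X^AX^a|X^aX^a
⇒ A over [I-1,I-2,II-1,II-2,II-3,II-4,III-1]: 15 consistent

II-1 ∈ {X^AX^A, X^AX^a}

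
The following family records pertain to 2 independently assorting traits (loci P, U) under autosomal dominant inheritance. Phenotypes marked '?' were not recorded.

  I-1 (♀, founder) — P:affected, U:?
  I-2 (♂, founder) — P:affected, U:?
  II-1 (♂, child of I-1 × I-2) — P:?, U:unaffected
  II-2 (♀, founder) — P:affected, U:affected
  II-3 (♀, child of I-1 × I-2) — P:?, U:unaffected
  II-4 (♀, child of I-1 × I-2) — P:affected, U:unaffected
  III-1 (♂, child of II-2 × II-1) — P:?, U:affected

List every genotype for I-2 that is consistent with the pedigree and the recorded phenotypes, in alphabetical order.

P/I-1 aff ·: Pp|PP
P/I-2 aff ·: Pp|PP
P/II-1 ? I-1×I-2: pp|Pp|PP
P/II-2 aff ·: Pp|PP
P/II-3 ? I-1×I-2: pp|Pp|PP
P/II-4 aff I-1×I-2: Pp|PP
P/III-1 ? II-2×II-1: pp|Pp|PP
⇒ P over [I-1,I-2,II-1,II-2,II-3,II-4,III-1]: 133 consistent
U/I-1 ? ·: uu|Uu
U/I-2 ? ·: uu|Uu
U/II-1 un I-1×I-2: uu
U/II-2 aff ·: Uu|UU
U/II-3 un I-1×I-2: uu
U/II-4 un I-1×I-2: uu
U/III-1 aff II-2×II-1: Uu
⇒ U over [I-1,I-2,II-1,II-2,II-3,II-4,III-1]: 8 consistent

I-2 ∈ {PP Uu, PP uu, Pp Uu, Pp uu}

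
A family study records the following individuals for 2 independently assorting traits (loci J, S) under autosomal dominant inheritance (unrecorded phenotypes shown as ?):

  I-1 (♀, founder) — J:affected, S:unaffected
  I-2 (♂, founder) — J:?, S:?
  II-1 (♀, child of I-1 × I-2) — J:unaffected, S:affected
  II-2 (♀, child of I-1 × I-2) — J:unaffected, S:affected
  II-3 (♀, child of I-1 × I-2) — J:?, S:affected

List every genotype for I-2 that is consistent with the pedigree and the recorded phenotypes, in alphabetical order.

I-2 ∈ {Jj SS, Jj Ss, jj SS, jj Ss}

J/I-1 aff ·: Jj
J/I-2 ? ·: jj|Jj
J/II-1 un I-1×I-2: jj
J/II-2 un I-1×I-2: jj
J/II-3 ? I-1×I-2: jj|Jj|JJ
⇒ J over [I-1,I-2,II-1,II-2,II-3]: 5 consistent
S/I-1 un ·: ss
S/I-2 ? ·: Ss|SS
S/II-1 aff I-1×I-2: Ss
S/II-2 aff I-1×I-2: Ss
S/II-3 aff I-1×I-2: Ss
⇒ S over [I-1,I-2,II-1,II-2,II-3]: 2 consistent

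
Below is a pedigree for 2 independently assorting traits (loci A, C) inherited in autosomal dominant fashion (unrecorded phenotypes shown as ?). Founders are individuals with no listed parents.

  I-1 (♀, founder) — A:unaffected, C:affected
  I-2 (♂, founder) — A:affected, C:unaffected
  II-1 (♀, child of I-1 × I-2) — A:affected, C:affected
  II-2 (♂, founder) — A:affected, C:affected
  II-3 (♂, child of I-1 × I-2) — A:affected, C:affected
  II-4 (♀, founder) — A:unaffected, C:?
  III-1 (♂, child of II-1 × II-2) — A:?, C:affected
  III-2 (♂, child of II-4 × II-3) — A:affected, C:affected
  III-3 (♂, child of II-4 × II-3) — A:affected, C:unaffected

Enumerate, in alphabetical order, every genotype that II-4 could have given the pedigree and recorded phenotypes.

A/I-1 un ·: aa
A/I-2 aff ·: Aa|AA
A/II-1 aff I-1×I-2: Aa
A/II-2 aff ·: Aa|AA
A/II-3 aff I-1×I-2: Aa
A/II-4 un ·: aa
A/III-1 ? II-1×II-2: aa|Aa|AA
A/III-2 aff II-4×II-3: Aa
A/III-3 aff II-4×II-3: Aa
⇒ A over [I-1,I-2,II-1,II-2,II-3,II-4,III-1,III-2,III-3]: 10 consistent
C/I-1 aff ·: Cc|CC
C/I-2 un ·: cc
C/II-1 aff I-1×I-2: Cc
C/II-2 aff ·: Cc|CC
C/II-3 aff I-1×I-2: Cc
C/II-4 ? ·: cc|Cc
C/III-1 aff II-1×II-2: Cc|CC
C/III-2 aff II-4×II-3: Cc|CC
C/III-3 un II-4×II-3: cc
⇒ C over [I-1,I-2,II-1,II-2,II-3,II-4,III-1,III-2,III-3]: 24 consistent

II-4 ∈ {aa Cc, aa cc}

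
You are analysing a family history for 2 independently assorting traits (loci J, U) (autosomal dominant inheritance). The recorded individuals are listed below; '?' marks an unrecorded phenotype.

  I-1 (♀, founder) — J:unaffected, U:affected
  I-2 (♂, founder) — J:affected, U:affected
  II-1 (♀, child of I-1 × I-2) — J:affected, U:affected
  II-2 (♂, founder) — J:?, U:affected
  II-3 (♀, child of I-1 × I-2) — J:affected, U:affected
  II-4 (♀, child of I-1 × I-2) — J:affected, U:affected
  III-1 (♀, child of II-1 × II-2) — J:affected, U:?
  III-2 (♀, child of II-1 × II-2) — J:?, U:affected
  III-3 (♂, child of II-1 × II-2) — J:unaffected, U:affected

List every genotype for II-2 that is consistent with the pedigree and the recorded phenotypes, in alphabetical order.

J/I-1 un ·: jj
J/I-2 aff ·: Jj|JJ
J/II-1 aff I-1×I-2: Jj
J/II-2 ? ·: jj|Jj
J/II-3 aff I-1×I-2: Jj
J/II-4 aff I-1×I-2: Jj
J/III-1 aff II-1×II-2: Jj|JJ
J/III-2 ? II-1×II-2: jj|Jj|JJ
J/III-3 un II-1×II-2: jj
⇒ J over [I-1,I-2,II-1,II-2,II-3,II-4,III-1,III-2,III-3]: 16 consistent
U/I-1 aff ·: Uu|UU
U/I-2 aff ·: Uu|UU
U/II-1 aff I-1×I-2: Uu|UU
U/II-2 aff ·: Uu|UU
U/II-3 aff I-1×I-2: Uu|UU
U/II-4 aff I-1×I-2: Uu|UU
U/III-1 ? II-1×II-2: uu|Uu|UU
U/III-2 aff II-1×II-2: Uu|UU
U/III-3 aff II-1×II-2: Uu|UU
⇒ U over [I-1,I-2,II-1,II-2,II-3,II-4,III-1,III-2,III-3]: 357 consistent

II-2 ∈ {Jj UU, Jj Uu, jj UU, jj Uu}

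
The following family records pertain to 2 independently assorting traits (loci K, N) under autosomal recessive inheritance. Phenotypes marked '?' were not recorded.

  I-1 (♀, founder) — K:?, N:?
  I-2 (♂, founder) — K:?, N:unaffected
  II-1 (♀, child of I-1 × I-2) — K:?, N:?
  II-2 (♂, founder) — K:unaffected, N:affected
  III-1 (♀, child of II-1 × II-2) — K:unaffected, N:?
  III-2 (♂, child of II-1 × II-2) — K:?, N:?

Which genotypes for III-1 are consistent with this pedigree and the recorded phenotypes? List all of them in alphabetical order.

K/I-1 ? ·: KK|Kk|kk
K/I-2 ? ·: KK|Kk|kk
K/II-1 ? I-1×I-2: KK|Kk|kk
K/II-2 un ·: KK|Kk
K/III-1 un II-1×II-2: KK|Kk
K/III-2 ? II-1×II-2: KK|Kk|kk
⇒ K over [I-1,I-2,II-1,II-2,III-1,III-2]: 102 consistent
N/I-1 ? ·: NN|Nn|nn
N/I-2 un ·: NN|Nn
N/II-1 ? I-1×I-2: NN|Nn|nn
N/II-2 aff ·: nn
N/III-1 ? II-1×II-2: Nn|nn
N/III-2 ? II-1×II-2: Nn|nn
⇒ N over [I-1,I-2,II-1,II-2,III-1,III-2]: 26 consistent

III-1 ∈ {KK Nn, KK nn, Kk Nn, Kk nn}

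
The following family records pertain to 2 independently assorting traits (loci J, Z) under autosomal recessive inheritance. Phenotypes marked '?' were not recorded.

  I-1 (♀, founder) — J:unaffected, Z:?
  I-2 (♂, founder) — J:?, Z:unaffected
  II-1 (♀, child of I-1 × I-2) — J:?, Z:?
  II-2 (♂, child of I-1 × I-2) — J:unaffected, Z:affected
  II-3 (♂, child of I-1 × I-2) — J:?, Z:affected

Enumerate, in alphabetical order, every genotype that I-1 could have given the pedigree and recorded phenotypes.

J/I-1 un ·: JJ|Jj
J/I-2 ? ·: JJ|Jj|jj
J/II-1 ? I-1×I-2: JJ|Jj|jj
J/II-2 un I-1×I-2: JJ|Jj
J/II-3 ? I-1×I-2: JJ|Jj|jj
⇒ J over [I-1,I-2,II-1,II-2,II-3]: 40 consistent
Z/I-1 ? ·: Zz|zz
Z/I-2 un ·: Zz
Z/II-1 ? I-1×I-2: ZZ|Zz|zz
Z/II-2 aff I-1×I-2: zz
Z/II-3 aff I-1×I-2: zz
⇒ Z over [I-1,I-2,II-1,II-2,II-3]: 5 consistent

I-1 ∈ {JJ Zz, JJ zz, Jj Zz, Jj zz}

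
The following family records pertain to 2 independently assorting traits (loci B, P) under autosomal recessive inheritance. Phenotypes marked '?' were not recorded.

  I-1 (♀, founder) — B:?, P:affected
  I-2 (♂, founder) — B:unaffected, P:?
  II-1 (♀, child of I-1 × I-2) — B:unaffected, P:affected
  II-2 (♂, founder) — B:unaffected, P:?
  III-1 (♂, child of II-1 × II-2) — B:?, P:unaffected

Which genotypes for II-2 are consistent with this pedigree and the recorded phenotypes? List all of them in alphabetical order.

B/I-1 ? ·: BB|Bb|bb
B/I-2 un ·: BB|Bb
B/II-1 un I-1×I-2: BB|Bb
B/II-2 un ·: BB|Bb
B/III-1 ? II-1×II-2: BB|Bb|bb
⇒ B over [I-1,I-2,II-1,II-2,III-1]: 37 consistent
P/I-1 aff ·: pp
P/I-2 ? ·: Pp|pp
P/II-1 aff I-1×I-2: pp
P/II-2 ? ·: PP|Pp
P/III-1 un II-1×II-2: Pp
⇒ P over [I-1,I-2,II-1,II-2,III-1]: 4 consistent

II-2 ∈ {BB PP, BB Pp, Bb PP, Bb Pp}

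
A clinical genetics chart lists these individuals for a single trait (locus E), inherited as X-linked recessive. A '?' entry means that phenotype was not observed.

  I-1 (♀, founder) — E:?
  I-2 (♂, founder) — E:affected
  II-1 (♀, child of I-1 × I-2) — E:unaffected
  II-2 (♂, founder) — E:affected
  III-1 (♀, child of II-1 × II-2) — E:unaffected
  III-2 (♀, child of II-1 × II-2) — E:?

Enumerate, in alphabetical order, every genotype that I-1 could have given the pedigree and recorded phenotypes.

I-1 ∈ {X^EX^E, X^EX^e}

E/I-1 ? ·: X^EX^E|X^EX^e
E/I-2 aff ·: X^eY
E/II-1 un I-1×I-2: X^EX^e
E/II-2 aff ·: X^eY
E/III-1 un II-1×II-2: X^EX^e
E/III-2 ? II-1×II-2: X^EX^e|X^eX^e
⇒ E over [I-1,I-2,II-1,II-2,III-1,III-2]: 4 consistent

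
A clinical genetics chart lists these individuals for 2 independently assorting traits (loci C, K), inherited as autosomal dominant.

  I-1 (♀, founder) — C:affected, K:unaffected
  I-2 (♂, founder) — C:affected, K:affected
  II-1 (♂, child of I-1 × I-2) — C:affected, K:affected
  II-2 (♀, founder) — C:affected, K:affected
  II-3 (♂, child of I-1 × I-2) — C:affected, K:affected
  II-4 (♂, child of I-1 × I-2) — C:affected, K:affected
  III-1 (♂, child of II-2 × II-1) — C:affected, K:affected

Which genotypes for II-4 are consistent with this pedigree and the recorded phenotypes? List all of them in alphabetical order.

C/I-1 aff ·: Cc|CC
C/I-2 aff ·: Cc|CC
C/II-1 aff I-1×I-2: Cc|CC
C/II-2 aff ·: Cc|CC
C/II-3 aff I-1×I-2: Cc|CC
C/II-4 aff I-1×I-2: Cc|CC
C/III-1 aff II-2×II-1: Cc|CC
⇒ C over [I-1,I-2,II-1,II-2,II-3,II-4,III-1]: 87 consistent
K/I-1 un ·: kk
K/I-2 aff ·: Kk|KK
K/II-1 aff I-1×I-2: Kk
K/II-2 aff ·: Kk|KK
K/II-3 aff I-1×I-2: Kk
K/II-4 aff I-1×I-2: Kk
K/III-1 aff II-2×II-1: Kk|KK
⇒ K over [I-1,I-2,II-1,II-2,II-3,II-4,III-1]: 8 consistent

II-4 ∈ {CC Kk, Cc Kk}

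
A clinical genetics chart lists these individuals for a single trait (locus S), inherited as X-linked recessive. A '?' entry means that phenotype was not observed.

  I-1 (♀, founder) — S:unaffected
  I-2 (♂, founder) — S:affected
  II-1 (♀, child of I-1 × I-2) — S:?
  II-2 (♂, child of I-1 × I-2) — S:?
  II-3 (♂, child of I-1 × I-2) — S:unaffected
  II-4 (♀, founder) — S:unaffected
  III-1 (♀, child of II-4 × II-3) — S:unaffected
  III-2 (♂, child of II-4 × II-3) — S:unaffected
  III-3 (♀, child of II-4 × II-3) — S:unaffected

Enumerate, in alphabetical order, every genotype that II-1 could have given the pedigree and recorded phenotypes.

S/I-1 un ·: X^SX^S|X^SX^s
S/I-2 aff ·: X^sY
S/II-1 ? I-1×I-2: X^SX^s|X^sX^s
S/II-2 ? I-1×I-2: X^SY|X^sY
S/II-3 un I-1×I-2: X^SY
S/II-4 un ·: X^SX^S|X^SX^s
S/III-1 un II-4×II-3: X^SX^S|X^SX^s
S/III-2 un II-4×II-3: X^SY
S/III-3 un II-4×II-3: X^SX^S|X^SX^s
⇒ S over [I-1,I-2,II-1,II-2,II-3,II-4,III-1,III-2,III-3]: 25 consistent

II-1 ∈ {X^SX^s, X^sX^s}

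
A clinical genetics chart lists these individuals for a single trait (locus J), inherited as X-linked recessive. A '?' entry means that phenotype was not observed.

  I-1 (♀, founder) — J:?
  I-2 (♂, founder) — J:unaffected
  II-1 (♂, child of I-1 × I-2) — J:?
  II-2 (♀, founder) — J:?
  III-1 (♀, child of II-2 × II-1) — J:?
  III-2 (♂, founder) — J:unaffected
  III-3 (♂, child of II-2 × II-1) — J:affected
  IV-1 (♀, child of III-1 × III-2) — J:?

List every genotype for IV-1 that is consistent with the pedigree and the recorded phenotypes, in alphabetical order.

J/I-1 ? ·: X^JX^J|X^JX^j|X^jX^j
J/I-2 un ·: X^JY
J/II-1 ? I-1×I-2: X^JY|X^jY
J/II-2 ? ·: X^JX^j|X^jX^j
J/III-1 ? II-2×II-1: X^JX^J|X^JX^j|X^jX^j
J/III-2 un ·: X^JY
J/III-3 aff II-2×II-1: X^jY
J/IV-1 ? III-1×III-2: X^JX^J|X^JX^j
⇒ J over [I-1,I-2,II-1,II-2,III-1,III-2,III-3,IV-1]: 18 consistent

IV-1 ∈ {X^JX^J, X^JX^j}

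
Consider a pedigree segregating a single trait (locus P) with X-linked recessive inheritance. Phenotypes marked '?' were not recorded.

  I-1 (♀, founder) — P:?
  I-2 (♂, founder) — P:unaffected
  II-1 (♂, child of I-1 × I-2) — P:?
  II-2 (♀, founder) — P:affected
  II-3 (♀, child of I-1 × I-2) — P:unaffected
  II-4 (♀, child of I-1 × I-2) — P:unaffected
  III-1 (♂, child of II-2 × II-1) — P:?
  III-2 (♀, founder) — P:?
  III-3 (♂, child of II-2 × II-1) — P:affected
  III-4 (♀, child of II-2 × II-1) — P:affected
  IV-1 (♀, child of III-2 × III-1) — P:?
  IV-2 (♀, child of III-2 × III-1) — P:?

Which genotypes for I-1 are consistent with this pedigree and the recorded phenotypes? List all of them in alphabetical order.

P/I-1 ? ·: X^PX^p|X^pX^p
P/I-2 un ·: X^PY
P/II-1 ? I-1×I-2: X^pY
P/II-2 aff ·: X^pX^p
P/II-3 un I-1×I-2: X^PX^P|X^PX^p
P/II-4 un I-1×I-2: X^PX^P|X^PX^p
P/III-1 ? II-2×II-1: X^pY
P/III-2 ? ·: X^PX^P|X^PX^p|X^pX^p
P/III-3 aff II-2×II-1: X^pY
P/III-4 aff II-2×II-1: X^pX^p
P/IV-1 ? III-2×III-1: X^PX^p|X^pX^p
P/IV-2 ? III-2×III-1: X^PX^p|X^pX^p
⇒ P over [I-1,I-2,II-1,II-2,II-3,II-4,III-1,III-2,III-3,III-4,IV-1,IV-2]: 30 consistent

I-1 ∈ {X^PX^p, X^pX^p}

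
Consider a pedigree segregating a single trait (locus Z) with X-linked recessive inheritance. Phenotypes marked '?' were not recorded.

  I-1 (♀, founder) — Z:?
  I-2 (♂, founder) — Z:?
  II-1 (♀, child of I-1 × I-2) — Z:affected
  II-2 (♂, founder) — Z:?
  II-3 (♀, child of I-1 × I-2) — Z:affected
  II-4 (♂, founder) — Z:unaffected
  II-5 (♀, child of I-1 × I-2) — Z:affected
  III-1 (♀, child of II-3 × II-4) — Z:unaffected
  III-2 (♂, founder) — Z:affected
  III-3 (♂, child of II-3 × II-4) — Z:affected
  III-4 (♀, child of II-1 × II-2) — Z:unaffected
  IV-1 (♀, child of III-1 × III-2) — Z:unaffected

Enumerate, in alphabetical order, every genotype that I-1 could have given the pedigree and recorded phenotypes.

Z/I-1 ? ·: X^ZX^z|X^zX^z
Z/I-2 ? ·: X^zY
Z/II-1 aff I-1×I-2: X^zX^z
Z/II-2 ? ·: X^ZY
Z/II-3 aff I-1×I-2: X^zX^z
Z/II-4 un ·: X^ZY
Z/II-5 aff I-1×I-2: X^zX^z
Z/III-1 un II-3×II-4: X^ZX^z
Z/III-2 aff ·: X^zY
Z/III-3 aff II-3×II-4: X^zY
Z/III-4 un II-1×II-2: X^ZX^z
Z/IV-1 un III-1×III-2: X^ZX^z
⇒ Z over [I-1,I-2,II-1,II-2,II-3,II-4,II-5,III-1,III-2,III-3,III-4,IV-1]: 2 consistent

I-1 ∈ {X^ZX^z, X^zX^z}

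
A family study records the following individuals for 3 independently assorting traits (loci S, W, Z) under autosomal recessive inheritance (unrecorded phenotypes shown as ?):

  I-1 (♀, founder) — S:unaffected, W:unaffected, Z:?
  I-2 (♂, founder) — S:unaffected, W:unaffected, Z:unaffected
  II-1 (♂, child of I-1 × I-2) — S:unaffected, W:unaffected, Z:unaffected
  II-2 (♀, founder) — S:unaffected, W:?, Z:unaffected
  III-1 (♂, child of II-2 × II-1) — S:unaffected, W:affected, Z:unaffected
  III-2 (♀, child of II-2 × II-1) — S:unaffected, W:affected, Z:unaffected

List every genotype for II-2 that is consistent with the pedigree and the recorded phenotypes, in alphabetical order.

II-2 ∈ {SS Ww ZZ, SS Ww Zz, SS ww ZZ, SS ww Zz, Ss Ww ZZ, Ss Ww Zz, Ss ww ZZ, Ss ww Zz}

S/I-1 un ·: SS|Ss
S/I-2 un ·: SS|Ss
S/II-1 un I-1×I-2: SS|Ss
S/II-2 un ·: SS|Ss
S/III-1 un II-2×II-1: SS|Ss
S/III-2 un II-2×II-1: SS|Ss
⇒ S over [I-1,I-2,II-1,II-2,III-1,III-2]: 44 consistent
W/I-1 un ·: WW|Ww
W/I-2 un ·: WW|Ww
W/II-1 un I-1×I-2: Ww
W/II-2 ? ·: Ww|ww
W/III-1 aff II-2×II-1: ww
W/III-2 aff II-2×II-1: ww
⇒ W over [I-1,I-2,II-1,II-2,III-1,III-2]: 6 consistent
Z/I-1 ? ·: ZZ|Zz|zz
Z/I-2 un ·: ZZ|Zz
Z/II-1 un I-1×I-2: ZZ|Zz
Z/II-2 un ·: ZZ|Zz
Z/III-1 un II-2×II-1: ZZ|Zz
Z/III-2 un II-2×II-1: ZZ|Zz
⇒ Z over [I-1,I-2,II-1,II-2,III-1,III-2]: 60 consistent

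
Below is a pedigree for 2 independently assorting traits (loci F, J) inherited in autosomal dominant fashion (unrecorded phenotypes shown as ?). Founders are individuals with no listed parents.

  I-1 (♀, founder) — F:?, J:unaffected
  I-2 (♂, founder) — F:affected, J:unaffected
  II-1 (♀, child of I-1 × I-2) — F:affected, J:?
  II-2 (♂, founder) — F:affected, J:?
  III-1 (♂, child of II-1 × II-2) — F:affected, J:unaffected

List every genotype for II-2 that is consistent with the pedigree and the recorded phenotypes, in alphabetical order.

II-2 ∈ {FF Jj, FF jj, Ff Jj, Ff jj}

F/I-1 ? ·: ff|Ff|FF
F/I-2 aff ·: Ff|FF
F/II-1 aff I-1×I-2: Ff|FF
F/II-2 aff ·: Ff|FF
F/III-1 aff II-1×II-2: Ff|FF
⇒ F over [I-1,I-2,II-1,II-2,III-1]: 32 consistent
J/I-1 un ·: jj
J/I-2 un ·: jj
J/II-1 ? I-1×I-2: jj
J/II-2 ? ·: jj|Jj
J/III-1 un II-1×II-2: jj
⇒ J over [I-1,I-2,II-1,II-2,III-1]: 2 consistent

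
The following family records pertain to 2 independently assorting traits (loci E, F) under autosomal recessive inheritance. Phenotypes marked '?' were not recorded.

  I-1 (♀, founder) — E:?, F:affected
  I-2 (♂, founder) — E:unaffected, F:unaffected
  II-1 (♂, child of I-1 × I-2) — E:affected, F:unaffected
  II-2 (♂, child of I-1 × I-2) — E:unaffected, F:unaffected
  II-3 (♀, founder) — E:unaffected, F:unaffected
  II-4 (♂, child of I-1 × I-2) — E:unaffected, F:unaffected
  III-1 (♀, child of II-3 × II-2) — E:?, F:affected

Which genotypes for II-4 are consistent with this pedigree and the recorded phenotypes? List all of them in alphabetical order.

II-4 ∈ {EE Ff, Ee Ff}

E/I-1 ? ·: Ee|ee
E/I-2 un ·: Ee
E/II-1 aff I-1×I-2: ee
E/II-2 un I-1×I-2: EE|Ee
E/II-3 un ·: EE|Ee
E/II-4 un I-1×I-2: EE|Ee
E/III-1 ? II-3×II-2: EE|Ee|ee
⇒ E over [I-1,I-2,II-1,II-2,II-3,II-4,III-1]: 21 consistent
F/I-1 aff ·: ff
F/I-2 un ·: FF|Ff
F/II-1 un I-1×I-2: Ff
F/II-2 un I-1×I-2: Ff
F/II-3 un ·: Ff
F/II-4 un I-1×I-2: Ff
F/III-1 aff II-3×II-2: ff
⇒ F over [I-1,I-2,II-1,II-2,II-3,II-4,III-1]: 2 consistent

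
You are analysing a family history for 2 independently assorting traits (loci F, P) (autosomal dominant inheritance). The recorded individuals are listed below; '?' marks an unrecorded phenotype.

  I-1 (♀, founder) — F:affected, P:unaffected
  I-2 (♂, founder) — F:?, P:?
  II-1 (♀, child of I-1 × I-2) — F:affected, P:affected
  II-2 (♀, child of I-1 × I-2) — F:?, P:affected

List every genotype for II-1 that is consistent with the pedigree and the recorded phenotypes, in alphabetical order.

II-1 ∈ {FF Pp, Ff Pp}

F/I-1 aff ·: Ff|FF
F/I-2 ? ·: ff|Ff|FF
F/II-1 aff I-1×I-2: Ff|FF
F/II-2 ? I-1×I-2: ff|Ff|FF
⇒ F over [I-1,I-2,II-1,II-2]: 18 consistent
P/I-1 un ·: pp
P/I-2 ? ·: Pp|PP
P/II-1 aff I-1×I-2: Pp
P/II-2 aff I-1×I-2: Pp
⇒ P over [I-1,I-2,II-1,II-2]: 2 consistent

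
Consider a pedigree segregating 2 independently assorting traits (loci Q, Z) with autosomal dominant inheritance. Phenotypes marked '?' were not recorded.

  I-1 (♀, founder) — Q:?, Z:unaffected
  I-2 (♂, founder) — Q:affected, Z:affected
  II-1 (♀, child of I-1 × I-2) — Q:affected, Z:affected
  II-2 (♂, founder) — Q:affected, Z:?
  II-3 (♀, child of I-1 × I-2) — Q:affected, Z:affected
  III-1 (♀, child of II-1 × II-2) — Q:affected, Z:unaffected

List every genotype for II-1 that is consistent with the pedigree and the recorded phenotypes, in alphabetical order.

II-1 ∈ {QQ Zz, Qq Zz}

Q/I-1 ? ·: qq|Qq|QQ
Q/I-2 aff ·: Qq|QQ
Q/II-1 aff I-1×I-2: Qq|QQ
Q/II-2 aff ·: Qq|QQ
Q/II-3 aff I-1×I-2: Qq|QQ
Q/III-1 aff II-1×II-2: Qq|QQ
⇒ Q over [I-1,I-2,II-1,II-2,II-3,III-1]: 53 consistent
Z/I-1 un ·: zz
Z/I-2 aff ·: Zz|ZZ
Z/II-1 aff I-1×I-2: Zz
Z/II-2 ? ·: zz|Zz
Z/II-3 aff I-1×I-2: Zz
Z/III-1 un II-1×II-2: zz
⇒ Z over [I-1,I-2,II-1,II-2,II-3,III-1]: 4 consistent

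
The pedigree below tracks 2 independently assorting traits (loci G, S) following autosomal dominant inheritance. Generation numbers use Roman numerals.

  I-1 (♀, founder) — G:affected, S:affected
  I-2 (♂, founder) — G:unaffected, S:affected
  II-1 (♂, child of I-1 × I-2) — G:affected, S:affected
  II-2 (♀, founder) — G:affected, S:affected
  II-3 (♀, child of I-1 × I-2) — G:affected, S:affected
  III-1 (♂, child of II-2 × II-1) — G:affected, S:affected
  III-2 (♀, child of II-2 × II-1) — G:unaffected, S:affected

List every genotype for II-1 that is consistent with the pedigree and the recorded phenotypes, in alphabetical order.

II-1 ∈ {Gg SS, Gg Ss}

G/I-1 aff ·: Gg|GG
G/I-2 un ·: gg
G/II-1 aff I-1×I-2: Gg
G/II-2 aff ·: Gg
G/II-3 aff I-1×I-2: Gg
G/III-1 aff II-2×II-1: Gg|GG
G/III-2 un II-2×II-1: gg
⇒ G over [I-1,I-2,II-1,II-2,II-3,III-1,III-2]: 4 consistent
S/I-1 aff ·: Ss|SS
S/I-2 aff ·: Ss|SS
S/II-1 aff I-1×I-2: Ss|SS
S/II-2 aff ·: Ss|SS
S/II-3 aff I-1×I-2: Ss|SS
S/III-1 aff II-2×II-1: Ss|SS
S/III-2 aff II-2×II-1: Ss|SS
⇒ S over [I-1,I-2,II-1,II-2,II-3,III-1,III-2]: 83 consistent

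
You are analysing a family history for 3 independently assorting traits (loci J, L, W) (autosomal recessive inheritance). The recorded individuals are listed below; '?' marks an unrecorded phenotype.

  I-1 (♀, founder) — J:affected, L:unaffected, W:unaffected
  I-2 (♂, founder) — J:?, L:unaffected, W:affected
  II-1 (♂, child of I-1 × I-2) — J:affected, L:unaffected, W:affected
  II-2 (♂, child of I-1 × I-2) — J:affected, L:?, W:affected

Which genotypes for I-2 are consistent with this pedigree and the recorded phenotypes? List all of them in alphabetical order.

I-2 ∈ {Jj LL ww, Jj Ll ww, jj LL ww, jj Ll ww}

J/I-1 aff ·: jj
J/I-2 ? ·: Jj|jj
J/II-1 aff I-1×I-2: jj
J/II-2 aff I-1×I-2: jj
⇒ J over [I-1,I-2,II-1,II-2]: 2 consistent
L/I-1 un ·: LL|Ll
L/I-2 un ·: LL|Ll
L/II-1 un I-1×I-2: LL|Ll
L/II-2 ? I-1×I-2: LL|Ll|ll
⇒ L over [I-1,I-2,II-1,II-2]: 15 consistent
W/I-1 un ·: Ww
W/I-2 aff ·: ww
W/II-1 aff I-1×I-2: ww
W/II-2 aff I-1×I-2: ww
⇒ W over [I-1,I-2,II-1,II-2]: 1 consistent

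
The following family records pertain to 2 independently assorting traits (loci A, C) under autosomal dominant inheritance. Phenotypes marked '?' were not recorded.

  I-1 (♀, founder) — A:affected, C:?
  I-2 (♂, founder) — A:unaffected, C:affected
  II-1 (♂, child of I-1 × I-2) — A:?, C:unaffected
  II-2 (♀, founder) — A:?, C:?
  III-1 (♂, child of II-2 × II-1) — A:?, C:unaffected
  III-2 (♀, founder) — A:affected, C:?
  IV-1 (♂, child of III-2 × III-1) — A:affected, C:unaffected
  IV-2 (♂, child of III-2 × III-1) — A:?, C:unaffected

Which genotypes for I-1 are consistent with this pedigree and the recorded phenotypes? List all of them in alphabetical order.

A/I-1 aff ·: Aa|AA
A/I-2 un ·: aa
A/II-1 ? I-1×I-2: aa|Aa
A/II-2 ? ·: aa|Aa|AA
A/III-1 ? II-2×II-1: aa|Aa|AA
A/III-2 aff ·: Aa|AA
A/IV-1 aff III-2×III-1: Aa|AA
A/IV-2 ? III-2×III-1: aa|Aa|AA
⇒ A over [I-1,I-2,II-1,II-2,III-1,III-2,IV-1,IV-2]: 118 consistent
C/I-1 ? ·: cc|Cc
C/I-2 aff ·: Cc
C/II-1 un I-1×I-2: cc
C/II-2 ? ·: cc|Cc
C/III-1 un II-2×II-1: cc
C/III-2 ? ·: cc|Cc
C/IV-1 un III-2×III-1: cc
C/IV-2 un III-2×III-1: cc
⇒ C over [I-1,I-2,II-1,II-2,III-1,III-2,IV-1,IV-2]: 8 consistent

I-1 ∈ {AA Cc, AA cc, Aa Cc, Aa cc}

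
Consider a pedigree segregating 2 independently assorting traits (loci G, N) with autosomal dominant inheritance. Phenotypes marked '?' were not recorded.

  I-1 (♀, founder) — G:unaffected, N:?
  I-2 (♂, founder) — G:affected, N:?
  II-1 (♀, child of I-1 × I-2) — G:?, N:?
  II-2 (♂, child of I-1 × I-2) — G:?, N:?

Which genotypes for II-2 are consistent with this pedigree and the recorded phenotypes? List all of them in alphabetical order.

II-2 ∈ {Gg NN, Gg Nn, Gg nn, gg NN, gg Nn, gg nn}

G/I-1 un ·: gg
G/I-2 aff ·: Gg|GG
G/II-1 ? I-1×I-2: gg|Gg
G/II-2 ? I-1×I-2: gg|Gg
⇒ G over [I-1,I-2,II-1,II-2]: 5 consistent
N/I-1 ? ·: nn|Nn|NN
N/I-2 ? ·: nn|Nn|NN
N/II-1 ? I-1×I-2: nn|Nn|NN
N/II-2 ? I-1×I-2: nn|Nn|NN
⇒ N over [I-1,I-2,II-1,II-2]: 29 consistent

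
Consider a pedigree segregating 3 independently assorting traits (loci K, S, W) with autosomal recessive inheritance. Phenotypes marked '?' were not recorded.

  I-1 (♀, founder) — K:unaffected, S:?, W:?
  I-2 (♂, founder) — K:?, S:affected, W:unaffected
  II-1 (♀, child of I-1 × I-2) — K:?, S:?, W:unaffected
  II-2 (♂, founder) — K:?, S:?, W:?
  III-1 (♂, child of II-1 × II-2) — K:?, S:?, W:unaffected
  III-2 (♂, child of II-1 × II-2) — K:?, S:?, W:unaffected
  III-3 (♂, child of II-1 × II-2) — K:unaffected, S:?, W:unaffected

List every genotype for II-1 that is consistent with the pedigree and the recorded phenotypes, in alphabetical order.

K/I-1 un ·: KK|Kk
K/I-2 ? ·: KK|Kk|kk
K/II-1 ? I-1×I-2: KK|Kk|kk
K/II-2 ? ·: KK|Kk|kk
K/III-1 ? II-1×II-2: KK|Kk|kk
K/III-2 ? II-1×II-2: KK|Kk|kk
K/III-3 un II-1×II-2: KK|Kk
⇒ K over [I-1,I-2,II-1,II-2,III-1,III-2,III-3]: 200 consistent
S/I-1 ? ·: SS|Ss|ss
S/I-2 aff ·: ss
S/II-1 ? I-1×I-2: Ss|ss
S/II-2 ? ·: SS|Ss|ss
S/III-1 ? II-1×II-2: SS|Ss|ss
S/III-2 ? II-1×II-2: SS|Ss|ss
S/III-3 ? II-1×II-2: SS|Ss|ss
⇒ S over [I-1,I-2,II-1,II-2,III-1,III-2,III-3]: 106 consistent
W/I-1 ? ·: WW|Ww|ww
W/I-2 un ·: WW|Ww
W/II-1 un I-1×I-2: WW|Ww
W/II-2 ? ·: WW|Ww|ww
W/III-1 un II-1×II-2: WW|Ww
W/III-2 un II-1×II-2: WW|Ww
W/III-3 un II-1×II-2: WW|Ww
⇒ W over [I-1,I-2,II-1,II-2,III-1,III-2,III-3]: 125 consistent

II-1 ∈ {KK Ss WW, KK Ss Ww, KK ss WW, KK ss Ww, Kk Ss WW, Kk Ss Ww, Kk ss WW, Kk ss Ww, kk Ss WW, kk Ss Ww, kk ss WW, kk ss Ww}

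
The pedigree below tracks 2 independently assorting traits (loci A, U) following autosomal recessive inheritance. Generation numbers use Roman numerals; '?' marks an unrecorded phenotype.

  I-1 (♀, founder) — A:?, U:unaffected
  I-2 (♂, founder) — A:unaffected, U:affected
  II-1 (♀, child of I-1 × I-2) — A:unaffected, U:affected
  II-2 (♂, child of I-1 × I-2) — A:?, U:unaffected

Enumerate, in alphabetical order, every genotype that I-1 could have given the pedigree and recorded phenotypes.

A/I-1 ? ·: AA|Aa|aa
A/I-2 un ·: AA|Aa
A/II-1 un I-1×I-2: AA|Aa
A/II-2 ? I-1×I-2: AA|Aa|aa
⇒ A over [I-1,I-2,II-1,II-2]: 18 consistent
U/I-1 un ·: Uu
U/I-2 aff ·: uu
U/II-1 aff I-1×I-2: uu
U/II-2 un I-1×I-2: Uu
⇒ U over [I-1,I-2,II-1,II-2]: 1 consistent

I-1 ∈ {AA Uu, Aa Uu, aa Uu}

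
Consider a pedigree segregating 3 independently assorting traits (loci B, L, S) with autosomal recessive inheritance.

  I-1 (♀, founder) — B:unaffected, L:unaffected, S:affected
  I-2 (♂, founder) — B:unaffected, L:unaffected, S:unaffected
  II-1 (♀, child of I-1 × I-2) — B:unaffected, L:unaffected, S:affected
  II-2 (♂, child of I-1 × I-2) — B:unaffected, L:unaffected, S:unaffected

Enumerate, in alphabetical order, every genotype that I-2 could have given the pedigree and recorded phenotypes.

B/I-1 un ·: BB|Bb
B/I-2 un ·: BB|Bb
B/II-1 un I-1×I-2: BB|Bb
B/II-2 un I-1×I-2: BB|Bb
⇒ B over [I-1,I-2,II-1,II-2]: 13 consistent
L/I-1 un ·: LL|Ll
L/I-2 un ·: LL|Ll
L/II-1 un I-1×I-2: LL|Ll
L/II-2 un I-1×I-2: LL|Ll
⇒ L over [I-1,I-2,II-1,II-2]: 13 consistent
S/I-1 aff ·: ss
S/I-2 un ·: Ss
S/II-1 aff I-1×I-2: ss
S/II-2 un I-1×I-2: Ss
⇒ S over [I-1,I-2,II-1,II-2]: 1 consistent

I-2 ∈ {BB LL Ss, BB Ll Ss, Bb LL Ss, Bb Ll Ss}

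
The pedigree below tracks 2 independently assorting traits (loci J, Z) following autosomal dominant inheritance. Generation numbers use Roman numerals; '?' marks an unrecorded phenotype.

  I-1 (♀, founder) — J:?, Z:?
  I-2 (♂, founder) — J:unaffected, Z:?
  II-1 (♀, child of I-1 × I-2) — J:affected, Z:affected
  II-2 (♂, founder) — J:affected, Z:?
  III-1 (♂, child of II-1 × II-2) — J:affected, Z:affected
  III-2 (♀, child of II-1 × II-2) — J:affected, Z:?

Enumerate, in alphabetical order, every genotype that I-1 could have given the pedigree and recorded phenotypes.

I-1 ∈ {JJ ZZ, JJ Zz, JJ zz, Jj ZZ, Jj Zz, Jj zz}

J/I-1 ? ·: Jj|JJ
J/I-2 un ·: jj
J/II-1 aff I-1×I-2: Jj
J/II-2 aff ·: Jj|JJ
J/III-1 aff II-1×II-2: Jj|JJ
J/III-2 aff II-1×II-2: Jj|JJ
⇒ J over [I-1,I-2,II-1,II-2,III-1,III-2]: 16 consistent
Z/I-1 ? ·: zz|Zz|ZZ
Z/I-2 ? ·: zz|Zz|ZZ
Z/II-1 aff I-1×I-2: Zz|ZZ
Z/II-2 ? ·: zz|Zz|ZZ
Z/III-1 aff II-1×II-2: Zz|ZZ
Z/III-2 ? II-1×II-2: zz|Zz|ZZ
⇒ Z over [I-1,I-2,II-1,II-2,III-1,III-2]: 108 consistent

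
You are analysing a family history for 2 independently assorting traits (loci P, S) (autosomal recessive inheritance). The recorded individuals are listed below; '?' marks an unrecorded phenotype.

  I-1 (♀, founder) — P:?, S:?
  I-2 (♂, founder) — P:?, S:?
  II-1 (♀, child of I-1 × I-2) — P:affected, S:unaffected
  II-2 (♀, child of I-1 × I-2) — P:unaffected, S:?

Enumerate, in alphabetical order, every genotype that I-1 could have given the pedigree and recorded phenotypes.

I-1 ∈ {Pp SS, Pp Ss, Pp ss, pp SS, pp Ss, pp ss}

P/I-1 ? ·: Pp|pp
P/I-2 ? ·: Pp|pp
P/II-1 aff I-1×I-2: pp
P/II-2 un I-1×I-2: PP|Pp
⇒ P over [I-1,I-2,II-1,II-2]: 4 consistent
S/I-1 ? ·: SS|Ss|ss
S/I-2 ? ·: SS|Ss|ss
S/II-1 un I-1×I-2: SS|Ss
S/II-2 ? I-1×I-2: SS|Ss|ss
⇒ S over [I-1,I-2,II-1,II-2]: 21 consistent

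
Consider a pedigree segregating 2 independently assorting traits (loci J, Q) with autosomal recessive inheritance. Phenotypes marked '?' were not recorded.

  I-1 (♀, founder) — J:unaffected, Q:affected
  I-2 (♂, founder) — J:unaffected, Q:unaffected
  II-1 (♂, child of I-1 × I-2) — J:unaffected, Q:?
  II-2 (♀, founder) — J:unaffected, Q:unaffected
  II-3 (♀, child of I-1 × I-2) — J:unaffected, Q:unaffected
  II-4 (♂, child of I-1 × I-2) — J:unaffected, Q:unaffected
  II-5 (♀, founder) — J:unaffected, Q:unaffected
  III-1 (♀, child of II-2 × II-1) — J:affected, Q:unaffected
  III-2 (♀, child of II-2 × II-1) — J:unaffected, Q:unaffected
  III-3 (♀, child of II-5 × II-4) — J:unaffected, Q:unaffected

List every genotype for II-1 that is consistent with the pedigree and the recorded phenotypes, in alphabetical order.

J/I-1 un ·: JJ|Jj
J/I-2 un ·: JJ|Jj
J/II-1 un I-1×I-2: Jj
J/II-2 un ·: Jj
J/II-3 un I-1×I-2: JJ|Jj
J/II-4 un I-1×I-2: JJ|Jj
J/II-5 un ·: JJ|Jj
J/III-1 aff II-2×II-1: jj
J/III-2 un II-2×II-1: JJ|Jj
J/III-3 un II-5×II-4: JJ|Jj
⇒ J over [I-1,I-2,II-1,II-2,II-3,II-4,II-5,III-1,III-2,III-3]: 84 consistent
Q/I-1 aff ·: qq
Q/I-2 un ·: QQ|Qq
Q/II-1 ? I-1×I-2: Qq|qq
Q/II-2 un ·: QQ|Qq
Q/II-3 un I-1×I-2: Qq
Q/II-4 un I-1×I-2: Qq
Q/II-5 un ·: QQ|Qq
Q/III-1 un II-2×II-1: QQ|Qq
Q/III-2 un II-2×II-1: QQ|Qq
Q/III-3 un II-5×II-4: QQ|Qq
⇒ Q over [I-1,I-2,II-1,II-2,II-3,II-4,II-5,III-1,III-2,III-3]: 72 consistent

II-1 ∈ {Jj Qq, Jj qq}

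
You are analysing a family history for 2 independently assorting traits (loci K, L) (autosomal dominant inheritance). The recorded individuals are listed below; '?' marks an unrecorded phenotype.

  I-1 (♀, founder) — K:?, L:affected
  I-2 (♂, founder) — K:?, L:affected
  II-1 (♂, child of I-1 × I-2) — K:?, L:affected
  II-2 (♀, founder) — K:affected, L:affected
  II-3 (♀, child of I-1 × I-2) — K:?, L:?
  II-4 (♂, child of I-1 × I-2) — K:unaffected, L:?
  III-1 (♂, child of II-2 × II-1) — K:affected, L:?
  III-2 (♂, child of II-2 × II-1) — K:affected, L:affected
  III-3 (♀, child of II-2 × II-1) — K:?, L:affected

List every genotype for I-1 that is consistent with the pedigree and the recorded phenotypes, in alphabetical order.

K/I-1 ? ·: kk|Kk
K/I-2 ? ·: kk|Kk
K/II-1 ? I-1×I-2: kk|Kk|KK
K/II-2 aff ·: Kk|KK
K/II-3 ? I-1×I-2: kk|Kk|KK
K/II-4 un I-1×I-2: kk
K/III-1 aff II-2×II-1: Kk|KK
K/III-2 aff II-2×II-1: Kk|KK
K/III-3 ? II-2×II-1: kk|Kk|KK
⇒ K over [I-1,I-2,II-1,II-2,II-3,II-4,III-1,III-2,III-3]: 191 consistent
L/I-1 aff ·: Ll|LL
L/I-2 aff ·: Ll|LL
L/II-1 aff I-1×I-2: Ll|LL
L/II-2 aff ·: Ll|LL
L/II-3 ? I-1×I-2: ll|Ll|LL
L/II-4 ? I-1×I-2: ll|Ll|LL
L/III-1 ? II-2×II-1: ll|Ll|LL
L/III-2 aff II-2×II-1: Ll|LL
L/III-3 aff II-2×II-1: Ll|LL
⇒ L over [I-1,I-2,II-1,II-2,II-3,II-4,III-1,III-2,III-3]: 502 consistent

I-1 ∈ {Kk LL, Kk Ll, kk LL, kk Ll}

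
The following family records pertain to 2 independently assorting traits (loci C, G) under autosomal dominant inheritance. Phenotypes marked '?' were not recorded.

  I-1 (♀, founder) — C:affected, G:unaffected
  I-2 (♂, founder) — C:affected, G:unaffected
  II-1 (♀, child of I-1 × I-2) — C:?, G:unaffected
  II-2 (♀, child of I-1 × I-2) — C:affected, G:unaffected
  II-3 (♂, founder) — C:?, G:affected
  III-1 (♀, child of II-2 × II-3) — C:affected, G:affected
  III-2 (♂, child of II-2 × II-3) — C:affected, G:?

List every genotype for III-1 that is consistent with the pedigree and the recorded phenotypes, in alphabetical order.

C/I-1 aff ·: Cc|CC
C/I-2 aff ·: Cc|CC
C/II-1 ? I-1×I-2: cc|Cc|CC
C/II-2 aff I-1×I-2: Cc|CC
C/II-3 ? ·: cc|Cc|CC
C/III-1 aff II-2×II-3: Cc|CC
C/III-2 aff II-2×II-3: Cc|CC
⇒ C over [I-1,I-2,II-1,II-2,II-3,III-1,III-2]: 111 consistent
G/I-1 un ·: gg
G/I-2 un ·: gg
G/II-1 un I-1×I-2: gg
G/II-2 un I-1×I-2: gg
G/II-3 aff ·: Gg|GG
G/III-1 aff II-2×II-3: Gg
G/III-2 ? II-2×II-3: gg|Gg
⇒ G over [I-1,I-2,II-1,II-2,II-3,III-1,III-2]: 3 consistent

III-1 ∈ {CC Gg, Cc Gg}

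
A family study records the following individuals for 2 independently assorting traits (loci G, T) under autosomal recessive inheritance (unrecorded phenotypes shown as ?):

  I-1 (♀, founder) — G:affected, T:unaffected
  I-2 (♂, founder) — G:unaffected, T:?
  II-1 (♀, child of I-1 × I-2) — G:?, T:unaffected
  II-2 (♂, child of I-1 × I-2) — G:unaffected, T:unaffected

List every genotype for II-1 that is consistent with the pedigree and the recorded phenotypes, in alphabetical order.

G/I-1 aff ·: gg
G/I-2 un ·: GG|Gg
G/II-1 ? I-1×I-2: Gg|gg
G/II-2 un I-1×I-2: Gg
⇒ G over [I-1,I-2,II-1,II-2]: 3 consistent
T/I-1 un ·: TT|Tt
T/I-2 ? ·: TT|Tt|tt
T/II-1 un I-1×I-2: TT|Tt
T/II-2 un I-1×I-2: TT|Tt
⇒ T over [I-1,I-2,II-1,II-2]: 15 consistent

II-1 ∈ {Gg TT, Gg Tt, gg TT, gg Tt}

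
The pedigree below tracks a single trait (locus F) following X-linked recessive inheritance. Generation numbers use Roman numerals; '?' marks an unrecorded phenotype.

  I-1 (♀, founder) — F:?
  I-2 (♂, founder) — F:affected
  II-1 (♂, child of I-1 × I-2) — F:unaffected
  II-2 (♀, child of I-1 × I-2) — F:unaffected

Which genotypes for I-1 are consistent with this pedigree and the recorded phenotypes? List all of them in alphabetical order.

I-1 ∈ {X^FX^F, X^FX^f}

F/I-1 ? ·: X^FX^F|X^FX^f
F/I-2 aff ·: X^fY
F/II-1 un I-1×I-2: X^FY
F/II-2 un I-1×I-2: X^FX^f
⇒ F over [I-1,I-2,II-1,II-2]: 2 consistent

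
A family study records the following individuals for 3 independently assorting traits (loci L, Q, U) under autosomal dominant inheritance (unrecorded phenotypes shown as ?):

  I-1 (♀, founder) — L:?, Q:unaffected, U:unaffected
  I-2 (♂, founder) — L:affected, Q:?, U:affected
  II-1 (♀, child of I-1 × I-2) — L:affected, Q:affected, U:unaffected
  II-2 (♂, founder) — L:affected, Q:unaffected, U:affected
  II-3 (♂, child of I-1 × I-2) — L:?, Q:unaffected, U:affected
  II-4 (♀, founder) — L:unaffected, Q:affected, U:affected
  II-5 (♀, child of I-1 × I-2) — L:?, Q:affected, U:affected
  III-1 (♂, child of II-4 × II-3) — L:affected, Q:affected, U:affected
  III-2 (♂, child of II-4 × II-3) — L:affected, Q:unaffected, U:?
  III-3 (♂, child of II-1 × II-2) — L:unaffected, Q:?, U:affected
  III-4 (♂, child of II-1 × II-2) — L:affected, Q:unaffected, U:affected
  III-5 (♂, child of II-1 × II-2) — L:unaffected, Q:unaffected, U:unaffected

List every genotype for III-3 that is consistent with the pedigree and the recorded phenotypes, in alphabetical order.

III-3 ∈ {ll Qq Uu, ll qq Uu}

L/I-1 ? ·: ll|Ll|LL
L/I-2 aff ·: Ll|LL
L/II-1 aff I-1×I-2: Ll
L/II-2 aff ·: Ll
L/II-3 ? I-1×I-2: Ll|LL
L/II-4 un ·: ll
L/II-5 ? I-1×I-2: ll|Ll|LL
L/III-1 aff II-4×II-3: Ll
L/III-2 aff II-4×II-3: Ll
L/III-3 un II-1×II-2: ll
L/III-4 aff II-1×II-2: Ll|LL
L/III-5 un II-1×II-2: ll
⇒ L over [I-1,I-2,II-1,II-2,II-3,II-4,II-5,III-1,III-2,III-3,III-4,III-5]: 34 consistent
Q/I-1 un ·: qq
Q/I-2 ? ·: Qq
Q/II-1 aff I-1×I-2: Qq
Q/II-2 un ·: qq
Q/II-3 un I-1×I-2: qq
Q/II-4 aff ·: Qq
Q/II-5 aff I-1×I-2: Qq
Q/III-1 aff II-4×II-3: Qq
Q/III-2 un II-4×II-3: qq
Q/III-3 ? II-1×II-2: qq|Qq
Q/III-4 un II-1×II-2: qq
Q/III-5 un II-1×II-2: qq
⇒ Q over [I-1,I-2,II-1,II-2,II-3,II-4,II-5,III-1,III-2,III-3,III-4,III-5]: 2 consistent
U/I-1 un ·: uu
U/I-2 aff ·: Uu
U/II-1 un I-1×I-2: uu
U/II-2 aff ·: Uu
U/II-3 aff I-1×I-2: Uu
U/II-4 aff ·: Uu|UU
U/II-5 aff I-1×I-2: Uu
U/III-1 aff II-4×II-3: Uu|UU
U/III-2 ? II-4×II-3: uu|Uu|UU
U/III-3 aff II-1×II-2: Uu
U/III-4 aff II-1×II-2: Uu
U/III-5 un II-1×II-2: uu
⇒ U over [I-1,I-2,II-1,II-2,II-3,II-4,II-5,III-1,III-2,III-3,III-4,III-5]: 10 consistent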